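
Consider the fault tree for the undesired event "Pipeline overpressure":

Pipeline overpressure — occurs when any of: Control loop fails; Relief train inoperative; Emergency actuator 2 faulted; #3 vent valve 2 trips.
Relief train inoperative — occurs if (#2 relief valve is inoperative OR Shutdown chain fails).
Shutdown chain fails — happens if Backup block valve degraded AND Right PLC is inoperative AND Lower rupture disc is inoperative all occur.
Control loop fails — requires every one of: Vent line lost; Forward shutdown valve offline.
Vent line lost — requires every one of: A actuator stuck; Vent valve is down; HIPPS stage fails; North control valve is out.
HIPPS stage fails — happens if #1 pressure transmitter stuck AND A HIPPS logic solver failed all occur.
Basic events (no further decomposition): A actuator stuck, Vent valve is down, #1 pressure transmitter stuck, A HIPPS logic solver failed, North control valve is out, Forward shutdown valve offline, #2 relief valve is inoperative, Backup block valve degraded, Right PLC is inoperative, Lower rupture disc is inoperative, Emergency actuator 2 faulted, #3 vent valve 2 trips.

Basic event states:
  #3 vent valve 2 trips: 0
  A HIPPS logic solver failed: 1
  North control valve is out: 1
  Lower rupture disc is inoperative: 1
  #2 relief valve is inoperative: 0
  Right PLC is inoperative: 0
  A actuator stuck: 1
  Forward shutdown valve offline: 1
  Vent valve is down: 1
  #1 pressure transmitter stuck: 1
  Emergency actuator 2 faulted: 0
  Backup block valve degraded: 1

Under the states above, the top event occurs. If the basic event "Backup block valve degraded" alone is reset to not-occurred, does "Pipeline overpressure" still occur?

Counterfactual: set "Backup block valve degraded" to not occurred.
HIPPS stage fails [AND]: #1 pressure transmitter stuck=occurs, A HIPPS logic solver failed=occurs → all inputs occur → occurs.
Vent line lost [AND]: A actuator stuck=occurs, Vent valve is down=occurs, HIPPS stage fails=occurs, North control valve is out=occurs → all inputs occur → occurs.
Control loop fails [AND]: Vent line lost=occurs, Forward shutdown valve offline=occurs → all inputs occur → occurs.
Shutdown chain fails [AND]: Backup block valve degraded=not, Right PLC is inoperative=not, Lower rupture disc is inoperative=occurs → not all inputs occur → does not occur.
Relief train inoperative [OR]: #2 relief valve is inoperative=not, Shutdown chain fails=not → no input occurs → does not occur.
Pipeline overpressure [OR]: Control loop fails=occurs, Relief train inoperative=not, Emergency actuator 2 faulted=not, #3 vent valve 2 trips=not → at least one input occurs → occurs.

Yes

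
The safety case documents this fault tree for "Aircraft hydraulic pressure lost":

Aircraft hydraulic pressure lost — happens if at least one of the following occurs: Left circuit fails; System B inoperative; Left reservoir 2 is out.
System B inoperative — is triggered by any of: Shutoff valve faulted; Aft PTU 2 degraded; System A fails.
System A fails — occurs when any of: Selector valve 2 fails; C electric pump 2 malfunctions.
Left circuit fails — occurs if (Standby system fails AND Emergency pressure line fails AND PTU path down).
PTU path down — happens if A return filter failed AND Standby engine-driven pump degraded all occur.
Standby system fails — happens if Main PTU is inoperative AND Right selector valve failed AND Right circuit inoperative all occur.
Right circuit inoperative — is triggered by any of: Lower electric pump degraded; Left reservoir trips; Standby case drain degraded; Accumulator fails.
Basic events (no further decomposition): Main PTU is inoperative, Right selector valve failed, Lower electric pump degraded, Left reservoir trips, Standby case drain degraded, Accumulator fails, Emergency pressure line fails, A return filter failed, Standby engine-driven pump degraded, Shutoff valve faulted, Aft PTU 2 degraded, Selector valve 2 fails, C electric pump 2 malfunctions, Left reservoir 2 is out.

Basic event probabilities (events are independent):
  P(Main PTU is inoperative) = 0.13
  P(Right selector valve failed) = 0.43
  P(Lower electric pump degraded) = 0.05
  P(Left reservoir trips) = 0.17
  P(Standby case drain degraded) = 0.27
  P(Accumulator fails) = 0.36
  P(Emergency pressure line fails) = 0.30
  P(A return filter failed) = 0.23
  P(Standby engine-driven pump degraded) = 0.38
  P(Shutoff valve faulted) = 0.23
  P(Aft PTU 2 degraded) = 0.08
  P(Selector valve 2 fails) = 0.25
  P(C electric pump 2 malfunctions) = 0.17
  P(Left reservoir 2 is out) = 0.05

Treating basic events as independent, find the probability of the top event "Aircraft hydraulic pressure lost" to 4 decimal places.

P(Right circuit inoperative) [OR] = 1 − (1−0.05) × (1−0.17) × (1−0.27) × (1−0.36) = 0.631613
P(Standby system fails) [AND] = 0.13 × 0.43 × 0.631613 = 0.035307
P(PTU path down) [AND] = 0.23 × 0.38 = 0.087400
P(Left circuit fails) [AND] = 0.035307 × 0.30 × 0.087400 = 0.000926
P(System A fails) [OR] = 1 − (1−0.25) × (1−0.17) = 0.377500
P(System B inoperative) [OR] = 1 − (1−0.23) × (1−0.08) × (1−0.377500) = 0.559021
P(Aircraft hydraulic pressure lost) [OR] = 1 − (1−0.000926) × (1−0.559021) × (1−0.05) = 0.581458
Rounded to 4 decimal places: P(Aircraft hydraulic pressure lost) ≈ 0.5815.

0.5815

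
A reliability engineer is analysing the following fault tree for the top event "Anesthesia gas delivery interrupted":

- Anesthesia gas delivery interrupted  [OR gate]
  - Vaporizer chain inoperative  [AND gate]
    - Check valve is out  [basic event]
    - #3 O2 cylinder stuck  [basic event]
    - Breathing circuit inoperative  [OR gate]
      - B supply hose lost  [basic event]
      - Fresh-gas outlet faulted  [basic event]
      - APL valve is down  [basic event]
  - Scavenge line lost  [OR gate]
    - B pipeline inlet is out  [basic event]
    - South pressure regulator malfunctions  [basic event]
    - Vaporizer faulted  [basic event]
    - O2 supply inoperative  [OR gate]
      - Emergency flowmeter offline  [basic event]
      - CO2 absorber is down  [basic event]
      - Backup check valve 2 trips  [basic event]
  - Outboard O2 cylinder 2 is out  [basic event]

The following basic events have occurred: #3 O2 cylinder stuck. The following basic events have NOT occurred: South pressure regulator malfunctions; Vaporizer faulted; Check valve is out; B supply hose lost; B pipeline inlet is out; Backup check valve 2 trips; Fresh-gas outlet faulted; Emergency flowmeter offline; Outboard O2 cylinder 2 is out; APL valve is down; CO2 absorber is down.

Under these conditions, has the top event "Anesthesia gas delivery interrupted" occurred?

Breathing circuit inoperative [OR]: B supply hose lost=not, Fresh-gas outlet faulted=not, APL valve is down=not → no input occurs → does not occur.
Vaporizer chain inoperative [AND]: Check valve is out=not, #3 O2 cylinder stuck=occurs, Breathing circuit inoperative=not → not all inputs occur → does not occur.
O2 supply inoperative [OR]: Emergency flowmeter offline=not, CO2 absorber is down=not, Backup check valve 2 trips=not → no input occurs → does not occur.
Scavenge line lost [OR]: B pipeline inlet is out=not, South pressure regulator malfunctions=not, Vaporizer faulted=not, O2 supply inoperative=not → no input occurs → does not occur.
Anesthesia gas delivery interrupted [OR]: Vaporizer chain inoperative=not, Scavenge line lost=not, Outboard O2 cylinder 2 is out=not → no input occurs → does not occur.

No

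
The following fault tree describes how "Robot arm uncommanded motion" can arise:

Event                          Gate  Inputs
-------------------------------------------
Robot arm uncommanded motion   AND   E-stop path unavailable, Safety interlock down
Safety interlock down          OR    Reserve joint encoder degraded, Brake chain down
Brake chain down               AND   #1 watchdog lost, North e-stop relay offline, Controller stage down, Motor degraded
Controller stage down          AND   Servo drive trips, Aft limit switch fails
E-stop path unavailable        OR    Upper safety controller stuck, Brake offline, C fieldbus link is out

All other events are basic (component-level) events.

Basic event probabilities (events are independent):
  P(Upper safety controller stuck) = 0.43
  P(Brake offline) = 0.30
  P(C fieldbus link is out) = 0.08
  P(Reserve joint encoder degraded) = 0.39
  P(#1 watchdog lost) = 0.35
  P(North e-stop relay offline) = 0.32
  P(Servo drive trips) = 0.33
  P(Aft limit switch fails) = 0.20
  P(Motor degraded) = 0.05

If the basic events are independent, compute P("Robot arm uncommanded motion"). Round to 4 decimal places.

P(E-stop path unavailable) [OR] = 1 − (1−0.43) × (1−0.30) × (1−0.08) = 0.632920
P(Controller stage down) [AND] = 0.33 × 0.20 = 0.066000
P(Brake chain down) [AND] = 0.35 × 0.32 × 0.066000 × 0.05 = 0.000370
P(Safety interlock down) [OR] = 1 − (1−0.39) × (1−0.000370) = 0.390226
P(Robot arm uncommanded motion) [AND] = 0.632920 × 0.390226 = 0.246982
Rounded to 4 decimal places: P(Robot arm uncommanded motion) ≈ 0.2470.

0.2470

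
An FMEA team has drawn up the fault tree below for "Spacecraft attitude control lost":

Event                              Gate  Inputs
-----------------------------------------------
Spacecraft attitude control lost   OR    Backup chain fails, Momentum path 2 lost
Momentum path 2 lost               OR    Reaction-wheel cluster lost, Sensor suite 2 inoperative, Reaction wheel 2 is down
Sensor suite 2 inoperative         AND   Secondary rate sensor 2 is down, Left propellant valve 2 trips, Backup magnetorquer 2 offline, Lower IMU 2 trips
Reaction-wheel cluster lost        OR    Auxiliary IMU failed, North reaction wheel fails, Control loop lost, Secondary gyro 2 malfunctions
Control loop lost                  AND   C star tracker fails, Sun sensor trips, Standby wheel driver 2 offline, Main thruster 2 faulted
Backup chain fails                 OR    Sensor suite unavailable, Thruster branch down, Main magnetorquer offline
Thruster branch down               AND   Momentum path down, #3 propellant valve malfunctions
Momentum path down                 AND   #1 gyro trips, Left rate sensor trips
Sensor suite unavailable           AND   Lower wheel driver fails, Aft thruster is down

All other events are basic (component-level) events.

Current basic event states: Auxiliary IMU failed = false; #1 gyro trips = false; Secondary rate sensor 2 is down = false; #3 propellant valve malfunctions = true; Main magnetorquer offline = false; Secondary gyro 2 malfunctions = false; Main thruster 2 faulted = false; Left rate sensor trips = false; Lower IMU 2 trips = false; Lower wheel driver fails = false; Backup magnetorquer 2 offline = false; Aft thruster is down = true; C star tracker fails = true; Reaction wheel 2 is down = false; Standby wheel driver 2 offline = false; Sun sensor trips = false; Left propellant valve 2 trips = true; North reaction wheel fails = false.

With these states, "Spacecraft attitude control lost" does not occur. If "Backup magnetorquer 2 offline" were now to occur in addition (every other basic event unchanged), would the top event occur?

No

Counterfactual: set "Backup magnetorquer 2 offline" to occurred.
Sensor suite unavailable [AND]: Lower wheel driver fails=not, Aft thruster is down=occurs → not all inputs occur → does not occur.
Momentum path down [AND]: #1 gyro trips=not, Left rate sensor trips=not → not all inputs occur → does not occur.
Thruster branch down [AND]: Momentum path down=not, #3 propellant valve malfunctions=occurs → not all inputs occur → does not occur.
Backup chain fails [OR]: Sensor suite unavailable=not, Thruster branch down=not, Main magnetorquer offline=not → no input occurs → does not occur.
Control loop lost [AND]: C star tracker fails=occurs, Sun sensor trips=not, Standby wheel driver 2 offline=not, Main thruster 2 faulted=not → not all inputs occur → does not occur.
Reaction-wheel cluster lost [OR]: Auxiliary IMU failed=not, North reaction wheel fails=not, Control loop lost=not, Secondary gyro 2 malfunctions=not → no input occurs → does not occur.
Sensor suite 2 inoperative [AND]: Secondary rate sensor 2 is down=not, Left propellant valve 2 trips=occurs, Backup magnetorquer 2 offline=occurs, Lower IMU 2 trips=not → not all inputs occur → does not occur.
Momentum path 2 lost [OR]: Reaction-wheel cluster lost=not, Sensor suite 2 inoperative=not, Reaction wheel 2 is down=not → no input occurs → does not occur.
Spacecraft attitude control lost [OR]: Backup chain fails=not, Momentum path 2 lost=not → no input occurs → does not occur.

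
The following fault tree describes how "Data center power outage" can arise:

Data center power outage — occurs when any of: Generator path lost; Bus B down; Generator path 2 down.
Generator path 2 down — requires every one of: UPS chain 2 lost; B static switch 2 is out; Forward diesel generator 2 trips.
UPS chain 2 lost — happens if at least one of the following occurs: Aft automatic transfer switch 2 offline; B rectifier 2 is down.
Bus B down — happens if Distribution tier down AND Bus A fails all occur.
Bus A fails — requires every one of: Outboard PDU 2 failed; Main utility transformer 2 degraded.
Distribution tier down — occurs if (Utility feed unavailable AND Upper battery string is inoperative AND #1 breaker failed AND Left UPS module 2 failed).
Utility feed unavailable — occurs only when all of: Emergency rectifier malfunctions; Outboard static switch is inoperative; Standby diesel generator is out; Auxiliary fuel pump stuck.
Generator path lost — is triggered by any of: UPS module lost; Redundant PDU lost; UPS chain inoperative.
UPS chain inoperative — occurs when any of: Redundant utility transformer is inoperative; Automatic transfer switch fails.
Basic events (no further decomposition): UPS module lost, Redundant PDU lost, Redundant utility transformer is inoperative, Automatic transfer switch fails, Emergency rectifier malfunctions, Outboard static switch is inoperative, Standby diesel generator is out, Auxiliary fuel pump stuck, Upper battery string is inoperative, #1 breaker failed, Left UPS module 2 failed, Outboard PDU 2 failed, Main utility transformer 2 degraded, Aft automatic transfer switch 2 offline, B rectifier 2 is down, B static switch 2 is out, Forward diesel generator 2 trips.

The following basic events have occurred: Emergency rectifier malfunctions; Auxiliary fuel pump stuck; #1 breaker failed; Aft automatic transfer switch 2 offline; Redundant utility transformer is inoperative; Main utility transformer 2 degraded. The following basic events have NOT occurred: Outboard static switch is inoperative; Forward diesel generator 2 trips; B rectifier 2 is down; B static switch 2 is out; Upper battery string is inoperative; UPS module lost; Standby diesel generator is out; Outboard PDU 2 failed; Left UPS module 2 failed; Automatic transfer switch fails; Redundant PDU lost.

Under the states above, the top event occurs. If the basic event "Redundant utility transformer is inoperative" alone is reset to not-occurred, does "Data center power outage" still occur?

No

Counterfactual: set "Redundant utility transformer is inoperative" to not occurred.
UPS chain inoperative [OR]: Redundant utility transformer is inoperative=not, Automatic transfer switch fails=not → no input occurs → does not occur.
Generator path lost [OR]: UPS module lost=not, Redundant PDU lost=not, UPS chain inoperative=not → no input occurs → does not occur.
Utility feed unavailable [AND]: Emergency rectifier malfunctions=occurs, Outboard static switch is inoperative=not, Standby diesel generator is out=not, Auxiliary fuel pump stuck=occurs → not all inputs occur → does not occur.
Distribution tier down [AND]: Utility feed unavailable=not, Upper battery string is inoperative=not, #1 breaker failed=occurs, Left UPS module 2 failed=not → not all inputs occur → does not occur.
Bus A fails [AND]: Outboard PDU 2 failed=not, Main utility transformer 2 degraded=occurs → not all inputs occur → does not occur.
Bus B down [AND]: Distribution tier down=not, Bus A fails=not → not all inputs occur → does not occur.
UPS chain 2 lost [OR]: Aft automatic transfer switch 2 offline=occurs, B rectifier 2 is down=not → at least one input occurs → occurs.
Generator path 2 down [AND]: UPS chain 2 lost=occurs, B static switch 2 is out=not, Forward diesel generator 2 trips=not → not all inputs occur → does not occur.
Data center power outage [OR]: Generator path lost=not, Bus B down=not, Generator path 2 down=not → no input occurs → does not occur.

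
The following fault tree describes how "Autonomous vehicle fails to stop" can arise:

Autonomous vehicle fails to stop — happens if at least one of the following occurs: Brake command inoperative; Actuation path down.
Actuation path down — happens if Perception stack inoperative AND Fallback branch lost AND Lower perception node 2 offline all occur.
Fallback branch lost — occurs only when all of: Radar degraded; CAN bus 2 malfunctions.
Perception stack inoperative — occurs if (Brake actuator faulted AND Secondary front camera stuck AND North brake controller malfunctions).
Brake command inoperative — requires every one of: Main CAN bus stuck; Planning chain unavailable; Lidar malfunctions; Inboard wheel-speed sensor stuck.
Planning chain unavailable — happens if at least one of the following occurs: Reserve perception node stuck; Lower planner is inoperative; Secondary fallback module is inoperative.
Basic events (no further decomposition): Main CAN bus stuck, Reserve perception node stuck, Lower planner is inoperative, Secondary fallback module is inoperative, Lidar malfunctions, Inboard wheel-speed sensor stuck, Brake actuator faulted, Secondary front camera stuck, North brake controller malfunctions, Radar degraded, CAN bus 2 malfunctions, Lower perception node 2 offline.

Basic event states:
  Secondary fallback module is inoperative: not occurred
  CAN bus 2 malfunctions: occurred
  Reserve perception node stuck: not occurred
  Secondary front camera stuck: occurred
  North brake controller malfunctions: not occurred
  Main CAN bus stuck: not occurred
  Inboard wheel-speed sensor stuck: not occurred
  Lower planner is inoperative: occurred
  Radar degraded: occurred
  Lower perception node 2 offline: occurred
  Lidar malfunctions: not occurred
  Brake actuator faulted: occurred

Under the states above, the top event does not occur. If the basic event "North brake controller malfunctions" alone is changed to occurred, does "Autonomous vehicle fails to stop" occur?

Yes

Counterfactual: set "North brake controller malfunctions" to occurred.
Planning chain unavailable [OR]: Reserve perception node stuck=not, Lower planner is inoperative=occurs, Secondary fallback module is inoperative=not → at least one input occurs → occurs.
Brake command inoperative [AND]: Main CAN bus stuck=not, Planning chain unavailable=occurs, Lidar malfunctions=not, Inboard wheel-speed sensor stuck=not → not all inputs occur → does not occur.
Perception stack inoperative [AND]: Brake actuator faulted=occurs, Secondary front camera stuck=occurs, North brake controller malfunctions=occurs → all inputs occur → occurs.
Fallback branch lost [AND]: Radar degraded=occurs, CAN bus 2 malfunctions=occurs → all inputs occur → occurs.
Actuation path down [AND]: Perception stack inoperative=occurs, Fallback branch lost=occurs, Lower perception node 2 offline=occurs → all inputs occur → occurs.
Autonomous vehicle fails to stop [OR]: Brake command inoperative=not, Actuation path down=occurs → at least one input occurs → occurs.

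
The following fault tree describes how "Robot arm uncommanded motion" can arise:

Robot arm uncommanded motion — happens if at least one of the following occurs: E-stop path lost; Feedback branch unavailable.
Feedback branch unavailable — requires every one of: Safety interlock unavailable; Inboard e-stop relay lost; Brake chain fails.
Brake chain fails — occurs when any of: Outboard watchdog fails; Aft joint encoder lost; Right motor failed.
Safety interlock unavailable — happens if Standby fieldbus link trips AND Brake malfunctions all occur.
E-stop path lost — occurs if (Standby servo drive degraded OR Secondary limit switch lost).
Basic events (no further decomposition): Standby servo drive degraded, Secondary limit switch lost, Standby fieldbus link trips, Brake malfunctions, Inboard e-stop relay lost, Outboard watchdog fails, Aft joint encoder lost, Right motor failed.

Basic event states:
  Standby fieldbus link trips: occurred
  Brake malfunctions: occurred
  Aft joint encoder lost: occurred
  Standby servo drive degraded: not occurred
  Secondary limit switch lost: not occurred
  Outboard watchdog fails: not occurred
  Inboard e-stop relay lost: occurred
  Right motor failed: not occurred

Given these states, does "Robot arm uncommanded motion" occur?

Yes

E-stop path lost [OR]: Standby servo drive degraded=not, Secondary limit switch lost=not → no input occurs → does not occur.
Safety interlock unavailable [AND]: Standby fieldbus link trips=occurs, Brake malfunctions=occurs → all inputs occur → occurs.
Brake chain fails [OR]: Outboard watchdog fails=not, Aft joint encoder lost=occurs, Right motor failed=not → at least one input occurs → occurs.
Feedback branch unavailable [AND]: Safety interlock unavailable=occurs, Inboard e-stop relay lost=occurs, Brake chain fails=occurs → all inputs occur → occurs.
Robot arm uncommanded motion [OR]: E-stop path lost=not, Feedback branch unavailable=occurs → at least one input occurs → occurs.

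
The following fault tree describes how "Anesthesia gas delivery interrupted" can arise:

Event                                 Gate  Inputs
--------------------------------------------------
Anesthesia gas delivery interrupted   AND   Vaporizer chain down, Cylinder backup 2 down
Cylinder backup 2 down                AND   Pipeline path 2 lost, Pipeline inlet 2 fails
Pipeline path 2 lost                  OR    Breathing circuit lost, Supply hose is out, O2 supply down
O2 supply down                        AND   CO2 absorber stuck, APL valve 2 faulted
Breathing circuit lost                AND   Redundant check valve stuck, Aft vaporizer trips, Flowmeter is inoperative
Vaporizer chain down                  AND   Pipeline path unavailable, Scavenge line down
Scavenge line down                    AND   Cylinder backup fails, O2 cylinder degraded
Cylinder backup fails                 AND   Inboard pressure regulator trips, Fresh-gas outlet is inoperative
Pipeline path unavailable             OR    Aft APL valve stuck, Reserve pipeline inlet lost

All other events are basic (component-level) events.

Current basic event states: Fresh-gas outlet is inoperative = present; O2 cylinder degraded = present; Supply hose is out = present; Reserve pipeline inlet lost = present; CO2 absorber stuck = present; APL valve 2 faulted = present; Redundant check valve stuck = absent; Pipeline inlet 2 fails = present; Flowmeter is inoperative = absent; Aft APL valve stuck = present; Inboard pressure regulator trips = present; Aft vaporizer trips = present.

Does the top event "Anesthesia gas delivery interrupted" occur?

Pipeline path unavailable [OR]: Aft APL valve stuck=occurs, Reserve pipeline inlet lost=occurs → at least one input occurs → occurs.
Cylinder backup fails [AND]: Inboard pressure regulator trips=occurs, Fresh-gas outlet is inoperative=occurs → all inputs occur → occurs.
Scavenge line down [AND]: Cylinder backup fails=occurs, O2 cylinder degraded=occurs → all inputs occur → occurs.
Vaporizer chain down [AND]: Pipeline path unavailable=occurs, Scavenge line down=occurs → all inputs occur → occurs.
Breathing circuit lost [AND]: Redundant check valve stuck=not, Aft vaporizer trips=occurs, Flowmeter is inoperative=not → not all inputs occur → does not occur.
O2 supply down [AND]: CO2 absorber stuck=occurs, APL valve 2 faulted=occurs → all inputs occur → occurs.
Pipeline path 2 lost [OR]: Breathing circuit lost=not, Supply hose is out=occurs, O2 supply down=occurs → at least one input occurs → occurs.
Cylinder backup 2 down [AND]: Pipeline path 2 lost=occurs, Pipeline inlet 2 fails=occurs → all inputs occur → occurs.
Anesthesia gas delivery interrupted [AND]: Vaporizer chain down=occurs, Cylinder backup 2 down=occurs → all inputs occur → occurs.

Yes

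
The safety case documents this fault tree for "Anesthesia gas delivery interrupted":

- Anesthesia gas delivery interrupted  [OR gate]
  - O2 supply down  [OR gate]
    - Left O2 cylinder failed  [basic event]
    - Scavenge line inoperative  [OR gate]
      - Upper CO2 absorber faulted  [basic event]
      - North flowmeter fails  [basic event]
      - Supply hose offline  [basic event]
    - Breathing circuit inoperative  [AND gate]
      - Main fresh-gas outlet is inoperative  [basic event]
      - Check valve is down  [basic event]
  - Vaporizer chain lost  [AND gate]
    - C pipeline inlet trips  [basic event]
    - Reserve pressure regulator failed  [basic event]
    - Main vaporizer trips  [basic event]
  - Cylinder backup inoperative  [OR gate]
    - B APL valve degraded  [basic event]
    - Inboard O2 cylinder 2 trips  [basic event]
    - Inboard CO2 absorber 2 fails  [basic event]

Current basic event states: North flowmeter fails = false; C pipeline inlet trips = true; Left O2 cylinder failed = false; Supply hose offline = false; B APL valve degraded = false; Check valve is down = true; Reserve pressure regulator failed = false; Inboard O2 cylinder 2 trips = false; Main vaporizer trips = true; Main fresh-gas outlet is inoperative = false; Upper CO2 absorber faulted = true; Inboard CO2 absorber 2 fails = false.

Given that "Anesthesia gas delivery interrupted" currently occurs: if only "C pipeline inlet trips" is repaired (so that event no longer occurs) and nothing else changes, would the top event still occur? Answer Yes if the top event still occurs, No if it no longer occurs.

Counterfactual: set "C pipeline inlet trips" to not occurred.
Scavenge line inoperative [OR]: Upper CO2 absorber faulted=occurs, North flowmeter fails=not, Supply hose offline=not → at least one input occurs → occurs.
Breathing circuit inoperative [AND]: Main fresh-gas outlet is inoperative=not, Check valve is down=occurs → not all inputs occur → does not occur.
O2 supply down [OR]: Left O2 cylinder failed=not, Scavenge line inoperative=occurs, Breathing circuit inoperative=not → at least one input occurs → occurs.
Vaporizer chain lost [AND]: C pipeline inlet trips=not, Reserve pressure regulator failed=not, Main vaporizer trips=occurs → not all inputs occur → does not occur.
Cylinder backup inoperative [OR]: B APL valve degraded=not, Inboard O2 cylinder 2 trips=not, Inboard CO2 absorber 2 fails=not → no input occurs → does not occur.
Anesthesia gas delivery interrupted [OR]: O2 supply down=occurs, Vaporizer chain lost=not, Cylinder backup inoperative=not → at least one input occurs → occurs.

Yes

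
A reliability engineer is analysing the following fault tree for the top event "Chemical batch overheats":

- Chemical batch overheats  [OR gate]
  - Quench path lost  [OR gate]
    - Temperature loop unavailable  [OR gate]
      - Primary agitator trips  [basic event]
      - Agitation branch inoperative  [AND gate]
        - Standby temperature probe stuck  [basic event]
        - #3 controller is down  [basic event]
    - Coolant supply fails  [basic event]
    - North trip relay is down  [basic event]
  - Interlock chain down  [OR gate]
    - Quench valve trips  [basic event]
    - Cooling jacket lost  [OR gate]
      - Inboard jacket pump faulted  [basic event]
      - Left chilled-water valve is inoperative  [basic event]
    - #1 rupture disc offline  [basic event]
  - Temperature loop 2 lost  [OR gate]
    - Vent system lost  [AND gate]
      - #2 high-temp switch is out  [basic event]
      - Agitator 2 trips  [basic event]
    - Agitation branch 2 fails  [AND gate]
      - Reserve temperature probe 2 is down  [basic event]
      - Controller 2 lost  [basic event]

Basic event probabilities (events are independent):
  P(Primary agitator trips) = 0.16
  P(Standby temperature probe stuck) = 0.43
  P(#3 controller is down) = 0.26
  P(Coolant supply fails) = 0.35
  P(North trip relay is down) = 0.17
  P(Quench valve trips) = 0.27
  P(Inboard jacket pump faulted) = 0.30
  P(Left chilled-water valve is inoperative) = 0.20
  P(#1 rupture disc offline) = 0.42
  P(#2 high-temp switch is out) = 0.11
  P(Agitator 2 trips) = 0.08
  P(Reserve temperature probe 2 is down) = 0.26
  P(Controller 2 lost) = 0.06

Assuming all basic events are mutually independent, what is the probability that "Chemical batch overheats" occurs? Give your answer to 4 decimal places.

0.9069

P(Agitation branch inoperative) [AND] = 0.43 × 0.26 = 0.111800
P(Temperature loop unavailable) [OR] = 1 − (1−0.16) × (1−0.111800) = 0.253912
P(Quench path lost) [OR] = 1 − (1−0.253912) × (1−0.35) × (1−0.17) = 0.597486
P(Cooling jacket lost) [OR] = 1 − (1−0.30) × (1−0.20) = 0.440000
P(Interlock chain down) [OR] = 1 − (1−0.27) × (1−0.440000) × (1−0.42) = 0.762896
P(Vent system lost) [AND] = 0.11 × 0.08 = 0.008800
P(Agitation branch 2 fails) [AND] = 0.26 × 0.06 = 0.015600
P(Temperature loop 2 lost) [OR] = 1 − (1−0.008800) × (1−0.015600) = 0.024263
P(Chemical batch overheats) [OR] = 1 − (1−0.597486) × (1−0.762896) × (1−0.024263) = 0.906878
Rounded to 4 decimal places: P(Chemical batch overheats) ≈ 0.9069.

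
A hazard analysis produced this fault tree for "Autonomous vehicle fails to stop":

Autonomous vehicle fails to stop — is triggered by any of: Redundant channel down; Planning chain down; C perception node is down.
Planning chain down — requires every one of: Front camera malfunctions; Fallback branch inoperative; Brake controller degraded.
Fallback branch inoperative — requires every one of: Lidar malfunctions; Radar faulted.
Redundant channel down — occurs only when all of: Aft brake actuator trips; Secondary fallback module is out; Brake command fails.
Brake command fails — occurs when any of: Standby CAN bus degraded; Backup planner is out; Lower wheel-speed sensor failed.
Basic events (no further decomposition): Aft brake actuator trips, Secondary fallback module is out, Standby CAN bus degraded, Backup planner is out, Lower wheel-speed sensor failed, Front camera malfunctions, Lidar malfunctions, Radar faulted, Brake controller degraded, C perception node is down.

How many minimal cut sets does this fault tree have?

5

Brake command fails [OR]: union of children's cut sets → 3 cut set(s).
Redundant channel down [AND]: one cut set from each child combined → 1 × 1 × 3 = 3 cut set(s).
Fallback branch inoperative [AND]: one cut set from each child combined → 1 × 1 = 1 cut set(s).
Planning chain down [AND]: one cut set from each child combined → 1 × 1 × 1 = 1 cut set(s).
Autonomous vehicle fails to stop [OR]: union of children's cut sets → 5 cut set(s).
Minimal cut sets: {Aft brake actuator trips, Secondary fallback module is out, Standby CAN bus degraded}; {Aft brake actuator trips, Backup planner is out, Secondary fallback module is out}; {Aft brake actuator trips, Lower wheel-speed sensor failed, Secondary fallback module is out}; {Brake controller degraded, Front camera malfunctions, Lidar malfunctions, Radar faulted}; {C perception node is down}.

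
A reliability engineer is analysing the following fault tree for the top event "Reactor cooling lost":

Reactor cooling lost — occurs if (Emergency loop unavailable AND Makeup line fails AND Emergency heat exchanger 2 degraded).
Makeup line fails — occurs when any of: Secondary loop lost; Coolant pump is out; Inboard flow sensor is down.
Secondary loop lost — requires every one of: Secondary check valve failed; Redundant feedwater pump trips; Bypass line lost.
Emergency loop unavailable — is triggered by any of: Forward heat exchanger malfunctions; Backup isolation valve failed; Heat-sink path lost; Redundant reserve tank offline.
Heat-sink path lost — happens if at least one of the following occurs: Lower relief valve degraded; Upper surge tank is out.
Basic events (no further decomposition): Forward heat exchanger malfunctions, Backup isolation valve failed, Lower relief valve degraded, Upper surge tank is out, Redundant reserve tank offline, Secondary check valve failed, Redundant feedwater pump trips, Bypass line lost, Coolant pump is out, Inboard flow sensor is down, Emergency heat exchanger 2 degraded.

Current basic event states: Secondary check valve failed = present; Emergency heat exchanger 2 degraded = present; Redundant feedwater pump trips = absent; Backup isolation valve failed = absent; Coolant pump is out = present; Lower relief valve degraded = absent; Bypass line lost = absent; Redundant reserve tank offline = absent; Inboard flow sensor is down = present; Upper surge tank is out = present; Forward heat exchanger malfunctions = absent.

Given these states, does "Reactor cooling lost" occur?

Heat-sink path lost [OR]: Lower relief valve degraded=not, Upper surge tank is out=occurs → at least one input occurs → occurs.
Emergency loop unavailable [OR]: Forward heat exchanger malfunctions=not, Backup isolation valve failed=not, Heat-sink path lost=occurs, Redundant reserve tank offline=not → at least one input occurs → occurs.
Secondary loop lost [AND]: Secondary check valve failed=occurs, Redundant feedwater pump trips=not, Bypass line lost=not → not all inputs occur → does not occur.
Makeup line fails [OR]: Secondary loop lost=not, Coolant pump is out=occurs, Inboard flow sensor is down=occurs → at least one input occurs → occurs.
Reactor cooling lost [AND]: Emergency loop unavailable=occurs, Makeup line fails=occurs, Emergency heat exchanger 2 degraded=occurs → all inputs occur → occurs.

Yes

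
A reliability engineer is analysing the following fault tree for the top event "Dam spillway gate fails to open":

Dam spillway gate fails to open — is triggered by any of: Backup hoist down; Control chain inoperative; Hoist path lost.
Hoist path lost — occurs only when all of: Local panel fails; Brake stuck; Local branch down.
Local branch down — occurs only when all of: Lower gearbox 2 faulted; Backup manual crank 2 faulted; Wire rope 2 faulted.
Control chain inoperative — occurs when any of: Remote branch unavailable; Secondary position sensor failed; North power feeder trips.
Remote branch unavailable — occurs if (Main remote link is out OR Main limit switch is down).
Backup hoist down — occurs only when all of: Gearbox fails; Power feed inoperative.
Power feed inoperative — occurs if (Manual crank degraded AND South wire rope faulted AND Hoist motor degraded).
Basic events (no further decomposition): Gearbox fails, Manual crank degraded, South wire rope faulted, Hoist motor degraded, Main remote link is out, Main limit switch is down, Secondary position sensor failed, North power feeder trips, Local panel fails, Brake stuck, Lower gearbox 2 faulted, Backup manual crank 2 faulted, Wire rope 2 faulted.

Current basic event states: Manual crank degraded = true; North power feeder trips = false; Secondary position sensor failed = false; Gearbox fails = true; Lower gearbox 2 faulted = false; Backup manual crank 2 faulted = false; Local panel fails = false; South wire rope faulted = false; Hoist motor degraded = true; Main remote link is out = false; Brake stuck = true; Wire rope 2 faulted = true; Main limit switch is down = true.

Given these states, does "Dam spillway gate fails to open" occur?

Yes

Power feed inoperative [AND]: Manual crank degraded=occurs, South wire rope faulted=not, Hoist motor degraded=occurs → not all inputs occur → does not occur.
Backup hoist down [AND]: Gearbox fails=occurs, Power feed inoperative=not → not all inputs occur → does not occur.
Remote branch unavailable [OR]: Main remote link is out=not, Main limit switch is down=occurs → at least one input occurs → occurs.
Control chain inoperative [OR]: Remote branch unavailable=occurs, Secondary position sensor failed=not, North power feeder trips=not → at least one input occurs → occurs.
Local branch down [AND]: Lower gearbox 2 faulted=not, Backup manual crank 2 faulted=not, Wire rope 2 faulted=occurs → not all inputs occur → does not occur.
Hoist path lost [AND]: Local panel fails=not, Brake stuck=occurs, Local branch down=not → not all inputs occur → does not occur.
Dam spillway gate fails to open [OR]: Backup hoist down=not, Control chain inoperative=occurs, Hoist path lost=not → at least one input occurs → occurs.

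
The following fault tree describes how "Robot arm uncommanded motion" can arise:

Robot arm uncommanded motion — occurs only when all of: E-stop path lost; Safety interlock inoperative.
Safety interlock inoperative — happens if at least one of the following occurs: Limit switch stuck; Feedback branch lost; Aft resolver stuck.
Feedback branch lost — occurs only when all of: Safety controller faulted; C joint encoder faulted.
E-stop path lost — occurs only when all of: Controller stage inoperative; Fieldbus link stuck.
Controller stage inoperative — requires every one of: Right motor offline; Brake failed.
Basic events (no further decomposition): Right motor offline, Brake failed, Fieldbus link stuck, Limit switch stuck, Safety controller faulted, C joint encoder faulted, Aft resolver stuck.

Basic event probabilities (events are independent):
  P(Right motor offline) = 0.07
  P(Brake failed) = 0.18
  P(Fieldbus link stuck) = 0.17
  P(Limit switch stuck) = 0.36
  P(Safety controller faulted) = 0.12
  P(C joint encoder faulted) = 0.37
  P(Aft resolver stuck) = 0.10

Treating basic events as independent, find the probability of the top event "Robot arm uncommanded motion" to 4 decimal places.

P(Controller stage inoperative) [AND] = 0.07 × 0.18 = 0.012600
P(E-stop path lost) [AND] = 0.012600 × 0.17 = 0.002142
P(Feedback branch lost) [AND] = 0.12 × 0.37 = 0.044400
P(Safety interlock inoperative) [OR] = 1 − (1−0.36) × (1−0.044400) × (1−0.10) = 0.449574
P(Robot arm uncommanded motion) [AND] = 0.002142 × 0.449574 = 0.000963
Rounded to 4 decimal places: P(Robot arm uncommanded motion) ≈ 0.0010.

0.0010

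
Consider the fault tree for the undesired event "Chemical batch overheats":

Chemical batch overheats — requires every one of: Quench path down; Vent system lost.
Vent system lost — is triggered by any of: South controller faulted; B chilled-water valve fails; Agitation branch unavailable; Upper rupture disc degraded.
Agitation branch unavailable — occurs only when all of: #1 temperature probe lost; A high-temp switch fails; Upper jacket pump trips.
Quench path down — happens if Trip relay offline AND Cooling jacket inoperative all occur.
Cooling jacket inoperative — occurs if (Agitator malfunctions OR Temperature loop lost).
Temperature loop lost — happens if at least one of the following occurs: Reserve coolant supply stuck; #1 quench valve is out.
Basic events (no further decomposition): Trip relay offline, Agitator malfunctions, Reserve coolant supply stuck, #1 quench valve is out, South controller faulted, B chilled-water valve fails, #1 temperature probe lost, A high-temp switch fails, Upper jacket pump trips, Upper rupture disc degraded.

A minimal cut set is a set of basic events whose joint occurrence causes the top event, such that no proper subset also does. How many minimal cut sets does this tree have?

Temperature loop lost [OR]: union of children's cut sets → 2 cut set(s).
Cooling jacket inoperative [OR]: union of children's cut sets → 3 cut set(s).
Quench path down [AND]: one cut set from each child combined → 1 × 3 = 3 cut set(s).
Agitation branch unavailable [AND]: one cut set from each child combined → 1 × 1 × 1 = 1 cut set(s).
Vent system lost [OR]: union of children's cut sets → 4 cut set(s).
Chemical batch overheats [AND]: one cut set from each child combined → 3 × 4 = 12 cut set(s).

12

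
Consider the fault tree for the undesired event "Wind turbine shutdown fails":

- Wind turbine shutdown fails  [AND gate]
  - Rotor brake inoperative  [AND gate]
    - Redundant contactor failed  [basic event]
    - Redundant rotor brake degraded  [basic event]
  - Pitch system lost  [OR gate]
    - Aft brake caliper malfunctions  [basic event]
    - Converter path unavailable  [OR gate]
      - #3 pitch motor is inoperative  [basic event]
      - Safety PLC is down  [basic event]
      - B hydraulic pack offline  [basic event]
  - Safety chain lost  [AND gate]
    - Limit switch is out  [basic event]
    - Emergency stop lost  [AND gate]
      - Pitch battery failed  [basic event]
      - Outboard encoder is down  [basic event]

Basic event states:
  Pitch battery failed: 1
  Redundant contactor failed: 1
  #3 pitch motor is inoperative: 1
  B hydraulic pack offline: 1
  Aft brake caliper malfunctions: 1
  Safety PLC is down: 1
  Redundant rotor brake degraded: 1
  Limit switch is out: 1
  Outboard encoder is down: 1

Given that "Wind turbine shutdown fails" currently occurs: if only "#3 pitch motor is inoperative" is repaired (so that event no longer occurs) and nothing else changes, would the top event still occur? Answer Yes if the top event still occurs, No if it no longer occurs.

Yes

Counterfactual: set "#3 pitch motor is inoperative" to not occurred.
Rotor brake inoperative [AND]: Redundant contactor failed=occurs, Redundant rotor brake degraded=occurs → all inputs occur → occurs.
Converter path unavailable [OR]: #3 pitch motor is inoperative=not, Safety PLC is down=occurs, B hydraulic pack offline=occurs → at least one input occurs → occurs.
Pitch system lost [OR]: Aft brake caliper malfunctions=occurs, Converter path unavailable=occurs → at least one input occurs → occurs.
Emergency stop lost [AND]: Pitch battery failed=occurs, Outboard encoder is down=occurs → all inputs occur → occurs.
Safety chain lost [AND]: Limit switch is out=occurs, Emergency stop lost=occurs → all inputs occur → occurs.
Wind turbine shutdown fails [AND]: Rotor brake inoperative=occurs, Pitch system lost=occurs, Safety chain lost=occurs → all inputs occur → occurs.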